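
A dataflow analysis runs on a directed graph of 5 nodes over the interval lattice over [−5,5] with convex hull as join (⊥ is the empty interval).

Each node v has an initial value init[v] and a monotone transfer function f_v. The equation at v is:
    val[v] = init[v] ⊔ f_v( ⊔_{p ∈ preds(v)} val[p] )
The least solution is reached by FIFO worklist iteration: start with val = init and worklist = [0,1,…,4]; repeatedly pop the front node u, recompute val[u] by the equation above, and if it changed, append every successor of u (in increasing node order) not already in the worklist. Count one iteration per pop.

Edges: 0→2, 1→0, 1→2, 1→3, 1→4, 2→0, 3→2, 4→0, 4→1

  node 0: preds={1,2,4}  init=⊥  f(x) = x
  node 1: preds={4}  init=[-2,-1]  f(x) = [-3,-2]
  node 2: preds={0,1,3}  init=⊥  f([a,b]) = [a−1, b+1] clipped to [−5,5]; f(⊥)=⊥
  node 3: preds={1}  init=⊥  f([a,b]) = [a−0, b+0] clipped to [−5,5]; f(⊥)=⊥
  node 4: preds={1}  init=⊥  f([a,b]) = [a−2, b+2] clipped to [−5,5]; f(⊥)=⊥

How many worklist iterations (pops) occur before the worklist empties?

16

Trace (16 dequeues):
  [1] u=0 | in [-2,-1] | out [-2,-1] | prev ⊥ | push {}
  [2] u=1 | in ⊥ | out [-3,-1] | prev [-2,-1] | push {0}
  [3] u=2 | in [-3,-1] | out [-4,0] | prev ⊥ | push {}
  [4] u=3 | in [-3,-1] | out [-3,-1] | prev ⊥ | push {2}
  [5] u=4 | in [-3,-1] | out [-5,1] | prev ⊥ | push {1}
  [6] u=0 | in [-5,1] | out [-5,1] | prev [-2,-1] | push {}
  [7] u=2 | in [-5,1] | out [-5,2] | prev [-4,0] | push {0}
  [8] u=1 | in [-5,1] | out [-3,-1] | ==
  [9] u=0 | in [-5,2] | out [-5,2] | prev [-5,1] | push {2}
  [10] u=2 | in [-5,2] | out [-5,3] | prev [-5,2] | push {0}
  [11] u=0 | in [-5,3] | out [-5,3] | prev [-5,2] | push {2}
  [12] u=2 | in [-5,3] | out [-5,4] | prev [-5,3] | push {0}
  [13] u=0 | in [-5,4] | out [-5,4] | prev [-5,3] | push {2}
  [14] u=2 | in [-5,4] | out [-5,5] | prev [-5,4] | push {0}
  [15] u=0 | in [-5,5] | out [-5,5] | prev [-5,4] | push {2}
  [16] u=2 | in [-5,5] | out [-5,5] | ==

Converged values:
  [0] [-5,5]
  [1] [-3,-1]
  [2] [-5,5]
  [3] [-3,-1]
  [4] [-5,1]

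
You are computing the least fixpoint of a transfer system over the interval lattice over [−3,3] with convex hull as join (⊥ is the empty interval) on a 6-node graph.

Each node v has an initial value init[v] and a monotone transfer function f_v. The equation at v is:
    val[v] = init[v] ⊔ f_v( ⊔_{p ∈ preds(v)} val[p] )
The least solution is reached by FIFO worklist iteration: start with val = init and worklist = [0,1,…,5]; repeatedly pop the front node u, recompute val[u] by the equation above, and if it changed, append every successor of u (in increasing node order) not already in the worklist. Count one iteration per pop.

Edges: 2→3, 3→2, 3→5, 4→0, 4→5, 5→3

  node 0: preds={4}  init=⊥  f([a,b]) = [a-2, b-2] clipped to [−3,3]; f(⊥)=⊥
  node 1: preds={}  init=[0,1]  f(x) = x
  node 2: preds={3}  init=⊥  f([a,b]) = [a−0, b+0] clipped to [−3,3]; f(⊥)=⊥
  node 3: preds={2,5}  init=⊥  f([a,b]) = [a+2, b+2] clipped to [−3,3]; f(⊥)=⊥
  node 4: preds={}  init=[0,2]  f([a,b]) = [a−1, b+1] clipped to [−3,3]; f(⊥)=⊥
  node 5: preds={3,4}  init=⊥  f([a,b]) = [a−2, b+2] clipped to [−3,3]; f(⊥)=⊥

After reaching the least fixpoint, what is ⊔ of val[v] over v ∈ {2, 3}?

[0,3]

Worklist (10 pops):
  #1 pop 0: in=[0,2] → [-2,0] (was ⊥); enqueue []
  #2 pop 1: in=⊥ → [0,1] (no change)
  #3 pop 2: in=⊥ → ⊥ (no change)
  #4 pop 3: in=⊥ → ⊥ (no change)
  #5 pop 4: in=⊥ → [0,2] (no change)
  #6 pop 5: in=[0,2] → [-2,3] (was ⊥); enqueue [3]
  #7 pop 3: in=[-2,3] → [0,3] (was ⊥); enqueue [2,5]
  #8 pop 2: in=[0,3] → [0,3] (was ⊥); enqueue [3]
  #9 pop 5: in=[0,3] → [-2,3] (no change)
  #10 pop 3: in=[-2,3] → [0,3] (no change)

Fixpoint:
  val[0] = [-2,0]
  val[1] = [0,1]
  val[2] = [0,3]
  val[3] = [0,3]
  val[4] = [0,2]
  val[5] = [-2,3]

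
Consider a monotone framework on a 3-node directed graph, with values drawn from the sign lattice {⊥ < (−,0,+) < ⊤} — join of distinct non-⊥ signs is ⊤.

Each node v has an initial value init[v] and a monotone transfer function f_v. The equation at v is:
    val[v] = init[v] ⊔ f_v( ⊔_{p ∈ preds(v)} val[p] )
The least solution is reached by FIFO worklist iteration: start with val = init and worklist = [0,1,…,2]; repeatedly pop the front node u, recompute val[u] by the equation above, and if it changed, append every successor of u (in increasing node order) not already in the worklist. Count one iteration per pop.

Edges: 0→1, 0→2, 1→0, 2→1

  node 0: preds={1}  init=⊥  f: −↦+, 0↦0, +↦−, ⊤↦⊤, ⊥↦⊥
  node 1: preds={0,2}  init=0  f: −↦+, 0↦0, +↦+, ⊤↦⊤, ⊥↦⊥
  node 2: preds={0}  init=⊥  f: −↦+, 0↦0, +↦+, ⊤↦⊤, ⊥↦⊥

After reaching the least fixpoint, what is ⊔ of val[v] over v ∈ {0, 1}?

Trace (4 dequeues):
  [1] u=0 | in 0 | out 0 | prev ⊥ | push {}
  [2] u=1 | in 0 | out 0 | ==
  [3] u=2 | in 0 | out 0 | prev ⊥ | push {1}
  [4] u=1 | in 0 | out 0 | ==

Converged values:
  [0] 0
  [1] 0
  [2] 0

0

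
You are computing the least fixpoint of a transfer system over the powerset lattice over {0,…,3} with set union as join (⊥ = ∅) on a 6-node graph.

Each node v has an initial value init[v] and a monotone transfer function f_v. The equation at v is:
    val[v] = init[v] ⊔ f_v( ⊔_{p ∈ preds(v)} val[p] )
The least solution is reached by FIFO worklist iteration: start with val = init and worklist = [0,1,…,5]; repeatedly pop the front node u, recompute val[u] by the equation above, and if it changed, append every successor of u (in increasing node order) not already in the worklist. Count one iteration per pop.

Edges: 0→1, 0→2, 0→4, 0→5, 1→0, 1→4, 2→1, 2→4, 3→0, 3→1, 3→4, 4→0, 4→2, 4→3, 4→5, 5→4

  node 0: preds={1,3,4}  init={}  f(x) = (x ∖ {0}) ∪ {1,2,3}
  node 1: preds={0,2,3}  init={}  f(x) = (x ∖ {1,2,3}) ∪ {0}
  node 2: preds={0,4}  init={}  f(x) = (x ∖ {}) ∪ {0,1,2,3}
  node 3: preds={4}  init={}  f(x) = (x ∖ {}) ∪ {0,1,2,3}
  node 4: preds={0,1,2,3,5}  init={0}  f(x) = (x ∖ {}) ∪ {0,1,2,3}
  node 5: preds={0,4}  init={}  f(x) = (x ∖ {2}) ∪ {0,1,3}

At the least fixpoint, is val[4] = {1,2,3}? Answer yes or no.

Trace (11 dequeues):
  [1] u=0 | in {0} | out {1,2,3} | prev {} | push {}
  [2] u=1 | in {1,2,3} | out {0} | prev {} | push {0}
  [3] u=2 | in {0,1,2,3} | out {0,1,2,3} | prev {} | push {1}
  [4] u=3 | in {0} | out {0,1,2,3} | prev {} | push {}
  [5] u=4 | in {0,1,2,3} | out {0,1,2,3} | prev {0} | push {2,3}
  [6] u=5 | in {0,1,2,3} | out {0,1,3} | prev {} | push {4}
  [7] u=0 | in {0,1,2,3} | out {1,2,3} | ==
  [8] u=1 | in {0,1,2,3} | out {0} | ==
  [9] u=2 | in {0,1,2,3} | out {0,1,2,3} | ==
  [10] u=3 | in {0,1,2,3} | out {0,1,2,3} | ==
  [11] u=4 | in {0,1,2,3} | out {0,1,2,3} | ==

Converged values:
  [0] {1,2,3}
  [1] {0}
  [2] {0,1,2,3}
  [3] {0,1,2,3}
  [4] {0,1,2,3}
  [5] {0,1,3}

no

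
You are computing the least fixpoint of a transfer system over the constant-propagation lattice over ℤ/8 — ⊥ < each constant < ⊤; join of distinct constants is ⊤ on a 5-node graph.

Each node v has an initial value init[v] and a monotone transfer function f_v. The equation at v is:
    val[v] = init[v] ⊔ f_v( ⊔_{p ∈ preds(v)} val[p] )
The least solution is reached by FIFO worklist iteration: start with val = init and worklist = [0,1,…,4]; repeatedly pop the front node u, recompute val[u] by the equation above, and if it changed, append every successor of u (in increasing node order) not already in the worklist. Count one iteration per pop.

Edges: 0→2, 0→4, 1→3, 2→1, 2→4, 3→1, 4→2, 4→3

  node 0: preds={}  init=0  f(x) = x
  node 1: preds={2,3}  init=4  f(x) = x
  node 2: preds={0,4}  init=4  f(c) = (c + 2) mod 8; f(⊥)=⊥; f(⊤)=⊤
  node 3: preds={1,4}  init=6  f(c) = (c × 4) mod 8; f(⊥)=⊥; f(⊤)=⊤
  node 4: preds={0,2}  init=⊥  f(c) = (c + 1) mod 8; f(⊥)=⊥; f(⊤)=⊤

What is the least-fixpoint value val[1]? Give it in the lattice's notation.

⊤

Worklist (8 pops):
  #1 pop 0: in=⊥ → 0 (no change)
  #2 pop 1: in=⊤ → ⊤ (was 4); enqueue []
  #3 pop 2: in=0 → ⊤ (was 4); enqueue [1]
  #4 pop 3: in=⊤ → ⊤ (was 6); enqueue []
  #5 pop 4: in=⊤ → ⊤ (was ⊥); enqueue [2,3]
  #6 pop 1: in=⊤ → ⊤ (no change)
  #7 pop 2: in=⊤ → ⊤ (no change)
  #8 pop 3: in=⊤ → ⊤ (no change)

Fixpoint:
  val[0] = 0
  val[1] = ⊤
  val[2] = ⊤
  val[3] = ⊤
  val[4] = ⊤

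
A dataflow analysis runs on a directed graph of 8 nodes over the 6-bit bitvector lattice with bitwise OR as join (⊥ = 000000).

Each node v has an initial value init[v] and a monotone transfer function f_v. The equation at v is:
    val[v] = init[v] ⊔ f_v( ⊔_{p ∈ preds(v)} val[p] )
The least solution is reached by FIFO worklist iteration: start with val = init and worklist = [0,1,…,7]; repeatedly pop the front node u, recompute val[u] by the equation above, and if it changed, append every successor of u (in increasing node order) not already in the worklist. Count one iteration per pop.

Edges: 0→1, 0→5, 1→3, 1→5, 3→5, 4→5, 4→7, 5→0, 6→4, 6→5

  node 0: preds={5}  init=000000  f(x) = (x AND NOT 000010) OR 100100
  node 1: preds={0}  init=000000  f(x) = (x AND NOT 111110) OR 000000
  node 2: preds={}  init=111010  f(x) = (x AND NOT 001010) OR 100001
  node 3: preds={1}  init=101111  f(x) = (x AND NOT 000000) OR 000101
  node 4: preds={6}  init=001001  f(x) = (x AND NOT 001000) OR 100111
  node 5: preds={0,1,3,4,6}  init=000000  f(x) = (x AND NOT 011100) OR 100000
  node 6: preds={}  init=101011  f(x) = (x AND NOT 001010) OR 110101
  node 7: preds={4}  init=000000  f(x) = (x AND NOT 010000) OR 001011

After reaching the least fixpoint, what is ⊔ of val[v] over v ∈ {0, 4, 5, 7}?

111111

Iteration log — 15 steps:
  step 1. node 0  ⊔preds=000000  new=100100  old=000000  +wl: 
  step 2. node 1  ⊔preds=100100  new=000000  stable
  step 3. node 2  ⊔preds=000000  new=111011  old=111010  +wl: 
  step 4. node 3  ⊔preds=000000  new=101111  stable
  step 5. node 4  ⊔preds=101011  new=101111  old=001001  +wl: 
  step 6. node 5  ⊔preds=101111  new=100011  old=000000  +wl: 0
  step 7. node 6  ⊔preds=000000  new=111111  old=101011  +wl: 4,5
  step 8. node 7  ⊔preds=101111  new=101111  old=000000  +wl: 
  step 9. node 0  ⊔preds=100011  new=100101  old=100100  +wl: 1
  step 10. node 4  ⊔preds=111111  new=111111  old=101111  +wl: 7
  step 11. node 5  ⊔preds=111111  new=100011  stable
  step 12. node 1  ⊔preds=100101  new=000001  old=000000  +wl: 3,5
  step 13. node 7  ⊔preds=111111  new=101111  stable
  step 14. node 3  ⊔preds=000001  new=101111  stable
  step 15. node 5  ⊔preds=111111  new=100011  stable

Least fixpoint reached:
  node 0: 100101
  node 1: 000001
  node 2: 111011
  node 3: 101111
  node 4: 111111
  node 5: 100011
  node 6: 111111
  node 7: 101111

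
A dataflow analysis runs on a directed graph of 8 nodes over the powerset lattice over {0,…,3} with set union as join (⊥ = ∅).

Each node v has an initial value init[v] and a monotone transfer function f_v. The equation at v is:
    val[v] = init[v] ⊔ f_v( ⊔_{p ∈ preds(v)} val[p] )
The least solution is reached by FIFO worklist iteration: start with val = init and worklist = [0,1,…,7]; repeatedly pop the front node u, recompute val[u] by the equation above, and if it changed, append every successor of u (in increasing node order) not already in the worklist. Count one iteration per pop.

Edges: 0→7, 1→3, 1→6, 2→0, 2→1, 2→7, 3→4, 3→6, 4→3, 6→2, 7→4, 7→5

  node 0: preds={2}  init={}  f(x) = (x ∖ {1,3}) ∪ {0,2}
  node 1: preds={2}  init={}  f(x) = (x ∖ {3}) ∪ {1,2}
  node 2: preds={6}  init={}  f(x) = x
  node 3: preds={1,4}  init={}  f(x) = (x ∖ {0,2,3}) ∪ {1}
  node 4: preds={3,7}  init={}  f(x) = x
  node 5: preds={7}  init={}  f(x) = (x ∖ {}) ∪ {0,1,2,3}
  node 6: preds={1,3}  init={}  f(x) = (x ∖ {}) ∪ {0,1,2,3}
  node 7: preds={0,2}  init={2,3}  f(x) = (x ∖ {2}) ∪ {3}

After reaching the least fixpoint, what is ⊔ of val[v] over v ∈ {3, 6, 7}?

{0,1,2,3}

Iteration log — 19 steps:
  step 1. node 0  ⊔preds={}  new={0,2}  old={}  +wl: 
  step 2. node 1  ⊔preds={}  new={1,2}  old={}  +wl: 
  step 3. node 2  ⊔preds={}  new={}  stable
  step 4. node 3  ⊔preds={1,2}  new={1}  old={}  +wl: 
  step 5. node 4  ⊔preds={1,2,3}  new={1,2,3}  old={}  +wl: 3
  step 6. node 5  ⊔preds={2,3}  new={0,1,2,3}  old={}  +wl: 
  step 7. node 6  ⊔preds={1,2}  new={0,1,2,3}  old={}  +wl: 2
  step 8. node 7  ⊔preds={0,2}  new={0,2,3}  old={2,3}  +wl: 4,5
  step 9. node 3  ⊔preds={1,2,3}  new={1}  stable
  step 10. node 2  ⊔preds={0,1,2,3}  new={0,1,2,3}  old={}  +wl: 0,1,7
  step 11. node 4  ⊔preds={0,1,2,3}  new={0,1,2,3}  old={1,2,3}  +wl: 3
  step 12. node 5  ⊔preds={0,2,3}  new={0,1,2,3}  stable
  step 13. node 0  ⊔preds={0,1,2,3}  new={0,2}  stable
  step 14. node 1  ⊔preds={0,1,2,3}  new={0,1,2}  old={1,2}  +wl: 6
  step 15. node 7  ⊔preds={0,1,2,3}  new={0,1,2,3}  old={0,2,3}  +wl: 4,5
  step 16. node 3  ⊔preds={0,1,2,3}  new={1}  stable
  step 17. node 6  ⊔preds={0,1,2}  new={0,1,2,3}  stable
  step 18. node 4  ⊔preds={0,1,2,3}  new={0,1,2,3}  stable
  step 19. node 5  ⊔preds={0,1,2,3}  new={0,1,2,3}  stable

Least fixpoint reached:
  node 0: {0,2}
  node 1: {0,1,2}
  node 2: {0,1,2,3}
  node 3: {1}
  node 4: {0,1,2,3}
  node 5: {0,1,2,3}
  node 6: {0,1,2,3}
  node 7: {0,1,2,3}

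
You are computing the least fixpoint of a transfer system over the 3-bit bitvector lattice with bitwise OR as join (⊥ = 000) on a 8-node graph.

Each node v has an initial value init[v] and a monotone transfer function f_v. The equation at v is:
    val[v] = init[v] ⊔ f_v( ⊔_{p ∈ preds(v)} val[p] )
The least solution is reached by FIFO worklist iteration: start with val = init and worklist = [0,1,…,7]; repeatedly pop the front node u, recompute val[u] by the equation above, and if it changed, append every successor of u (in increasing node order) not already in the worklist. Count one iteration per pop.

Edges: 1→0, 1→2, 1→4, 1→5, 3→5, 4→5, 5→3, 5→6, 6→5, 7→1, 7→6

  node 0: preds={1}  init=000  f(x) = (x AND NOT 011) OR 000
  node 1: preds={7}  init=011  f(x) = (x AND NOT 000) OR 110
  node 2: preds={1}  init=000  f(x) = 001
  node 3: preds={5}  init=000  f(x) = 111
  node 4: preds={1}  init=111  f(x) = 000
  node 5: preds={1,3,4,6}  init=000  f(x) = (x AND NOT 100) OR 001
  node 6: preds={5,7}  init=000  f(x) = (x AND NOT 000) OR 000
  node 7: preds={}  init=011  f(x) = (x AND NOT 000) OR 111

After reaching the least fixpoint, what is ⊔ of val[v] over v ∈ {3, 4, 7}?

Iteration log — 14 steps:
  step 1. node 0  ⊔preds=011  new=000  stable
  step 2. node 1  ⊔preds=011  new=111  old=011  +wl: 0
  step 3. node 2  ⊔preds=111  new=001  old=000  +wl: 
  step 4. node 3  ⊔preds=000  new=111  old=000  +wl: 
  step 5. node 4  ⊔preds=111  new=111  stable
  step 6. node 5  ⊔preds=111  new=011  old=000  +wl: 3
  step 7. node 6  ⊔preds=011  new=011  old=000  +wl: 5
  step 8. node 7  ⊔preds=000  new=111  old=011  +wl: 1,6
  step 9. node 0  ⊔preds=111  new=100  old=000  +wl: 
  step 10. node 3  ⊔preds=011  new=111  stable
  step 11. node 5  ⊔preds=111  new=011  stable
  step 12. node 1  ⊔preds=111  new=111  stable
  step 13. node 6  ⊔preds=111  new=111  old=011  +wl: 5
  step 14. node 5  ⊔preds=111  new=011  stable

Least fixpoint reached:
  node 0: 100
  node 1: 111
  node 2: 001
  node 3: 111
  node 4: 111
  node 5: 011
  node 6: 111
  node 7: 111

111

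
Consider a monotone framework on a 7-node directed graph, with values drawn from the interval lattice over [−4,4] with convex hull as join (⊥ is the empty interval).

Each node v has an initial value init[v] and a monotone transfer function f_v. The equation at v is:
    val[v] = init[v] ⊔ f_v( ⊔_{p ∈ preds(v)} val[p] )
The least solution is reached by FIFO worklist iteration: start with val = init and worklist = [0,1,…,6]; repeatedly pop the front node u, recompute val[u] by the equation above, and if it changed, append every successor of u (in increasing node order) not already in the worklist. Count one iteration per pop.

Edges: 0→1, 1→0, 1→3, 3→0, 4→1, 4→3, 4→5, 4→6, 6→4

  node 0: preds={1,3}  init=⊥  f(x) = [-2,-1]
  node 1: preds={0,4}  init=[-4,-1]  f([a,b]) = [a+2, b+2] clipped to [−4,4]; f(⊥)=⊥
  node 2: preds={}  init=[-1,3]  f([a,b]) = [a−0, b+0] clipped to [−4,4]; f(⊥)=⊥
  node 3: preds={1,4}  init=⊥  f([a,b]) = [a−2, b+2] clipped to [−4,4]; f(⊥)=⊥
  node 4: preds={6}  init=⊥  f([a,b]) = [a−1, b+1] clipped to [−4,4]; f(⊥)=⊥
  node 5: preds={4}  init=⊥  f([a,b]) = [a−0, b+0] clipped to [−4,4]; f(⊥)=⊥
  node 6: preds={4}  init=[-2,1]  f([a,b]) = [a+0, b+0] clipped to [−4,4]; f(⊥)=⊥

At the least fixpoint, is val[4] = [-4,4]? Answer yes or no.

Trace (22 dequeues):
  [1] u=0 | in [-4,-1] | out [-2,-1] | prev ⊥ | push {}
  [2] u=1 | in [-2,-1] | out [-4,1] | prev [-4,-1] | push {0}
  [3] u=2 | in ⊥ | out [-1,3] | ==
  [4] u=3 | in [-4,1] | out [-4,3] | prev ⊥ | push {}
  [5] u=4 | in [-2,1] | out [-3,2] | prev ⊥ | push {1,3}
  [6] u=5 | in [-3,2] | out [-3,2] | prev ⊥ | push {}
  [7] u=6 | in [-3,2] | out [-3,2] | prev [-2,1] | push {4}
  [8] u=0 | in [-4,3] | out [-2,-1] | ==
  [9] u=1 | in [-3,2] | out [-4,4] | prev [-4,1] | push {0}
  [10] u=3 | in [-4,4] | out [-4,4] | prev [-4,3] | push {}
  [11] u=4 | in [-3,2] | out [-4,3] | prev [-3,2] | push {1,3,5,6}
  [12] u=0 | in [-4,4] | out [-2,-1] | ==
  [13] u=1 | in [-4,3] | out [-4,4] | ==
  [14] u=3 | in [-4,4] | out [-4,4] | ==
  [15] u=5 | in [-4,3] | out [-4,3] | prev [-3,2] | push {}
  [16] u=6 | in [-4,3] | out [-4,3] | prev [-3,2] | push {4}
  [17] u=4 | in [-4,3] | out [-4,4] | prev [-4,3] | push {1,3,5,6}
  [18] u=1 | in [-4,4] | out [-4,4] | ==
  [19] u=3 | in [-4,4] | out [-4,4] | ==
  [20] u=5 | in [-4,4] | out [-4,4] | prev [-4,3] | push {}
  [21] u=6 | in [-4,4] | out [-4,4] | prev [-4,3] | push {4}
  [22] u=4 | in [-4,4] | out [-4,4] | ==

Converged values:
  [0] [-2,-1]
  [1] [-4,4]
  [2] [-1,3]
  [3] [-4,4]
  [4] [-4,4]
  [5] [-4,4]
  [6] [-4,4]

yes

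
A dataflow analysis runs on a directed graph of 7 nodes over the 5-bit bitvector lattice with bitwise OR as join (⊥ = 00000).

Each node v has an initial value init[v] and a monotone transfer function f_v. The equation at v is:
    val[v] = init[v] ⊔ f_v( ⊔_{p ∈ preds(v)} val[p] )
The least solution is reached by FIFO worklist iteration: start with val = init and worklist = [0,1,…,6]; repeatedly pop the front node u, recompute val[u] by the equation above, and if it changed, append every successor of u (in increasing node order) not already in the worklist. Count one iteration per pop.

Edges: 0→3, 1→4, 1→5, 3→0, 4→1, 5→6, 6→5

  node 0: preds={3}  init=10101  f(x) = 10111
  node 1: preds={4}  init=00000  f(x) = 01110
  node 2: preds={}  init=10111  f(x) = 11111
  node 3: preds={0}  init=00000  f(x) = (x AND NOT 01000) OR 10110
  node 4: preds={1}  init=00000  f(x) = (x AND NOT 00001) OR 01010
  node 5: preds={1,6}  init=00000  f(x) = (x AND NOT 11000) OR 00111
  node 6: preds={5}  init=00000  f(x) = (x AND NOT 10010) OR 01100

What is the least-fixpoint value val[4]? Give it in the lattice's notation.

Iteration log — 10 steps:
  step 1. node 0  ⊔preds=00000  new=10111  old=10101  +wl: 
  step 2. node 1  ⊔preds=00000  new=01110  old=00000  +wl: 
  step 3. node 2  ⊔preds=00000  new=11111  old=10111  +wl: 
  step 4. node 3  ⊔preds=10111  new=10111  old=00000  +wl: 0
  step 5. node 4  ⊔preds=01110  new=01110  old=00000  +wl: 1
  step 6. node 5  ⊔preds=01110  new=00111  old=00000  +wl: 
  step 7. node 6  ⊔preds=00111  new=01101  old=00000  +wl: 5
  step 8. node 0  ⊔preds=10111  new=10111  stable
  step 9. node 1  ⊔preds=01110  new=01110  stable
  step 10. node 5  ⊔preds=01111  new=00111  stable

Least fixpoint reached:
  node 0: 10111
  node 1: 01110
  node 2: 11111
  node 3: 10111
  node 4: 01110
  node 5: 00111
  node 6: 01101

01110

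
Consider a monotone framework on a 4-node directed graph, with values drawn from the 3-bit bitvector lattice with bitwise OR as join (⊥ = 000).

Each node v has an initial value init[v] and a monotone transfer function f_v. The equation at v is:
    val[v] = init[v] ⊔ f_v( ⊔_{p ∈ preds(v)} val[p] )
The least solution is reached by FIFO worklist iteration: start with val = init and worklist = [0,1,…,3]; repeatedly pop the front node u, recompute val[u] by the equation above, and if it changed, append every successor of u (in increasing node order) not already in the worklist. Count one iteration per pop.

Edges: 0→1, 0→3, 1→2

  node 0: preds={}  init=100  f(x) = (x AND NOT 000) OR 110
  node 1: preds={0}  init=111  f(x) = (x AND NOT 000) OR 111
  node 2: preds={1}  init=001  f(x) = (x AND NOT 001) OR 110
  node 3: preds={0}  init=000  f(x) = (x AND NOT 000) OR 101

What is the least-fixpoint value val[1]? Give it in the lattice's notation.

111

Trace (4 dequeues):
  [1] u=0 | in 000 | out 110 | prev 100 | push {}
  [2] u=1 | in 110 | out 111 | ==
  [3] u=2 | in 111 | out 111 | prev 001 | push {}
  [4] u=3 | in 110 | out 111 | prev 000 | push {}

Converged values:
  [0] 110
  [1] 111
  [2] 111
  [3] 111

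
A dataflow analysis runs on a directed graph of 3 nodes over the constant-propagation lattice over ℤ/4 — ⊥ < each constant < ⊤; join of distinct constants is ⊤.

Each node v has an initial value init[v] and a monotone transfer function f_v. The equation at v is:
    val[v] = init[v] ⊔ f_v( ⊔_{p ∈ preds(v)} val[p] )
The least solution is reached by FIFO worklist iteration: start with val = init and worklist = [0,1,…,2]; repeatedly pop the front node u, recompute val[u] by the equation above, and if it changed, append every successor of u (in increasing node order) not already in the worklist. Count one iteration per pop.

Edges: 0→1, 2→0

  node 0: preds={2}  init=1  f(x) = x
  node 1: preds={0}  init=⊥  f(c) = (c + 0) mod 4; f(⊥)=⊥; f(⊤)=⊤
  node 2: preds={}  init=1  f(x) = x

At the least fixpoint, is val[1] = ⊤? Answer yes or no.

no

Iteration log — 3 steps:
  step 1. node 0  ⊔preds=1  new=1  stable
  step 2. node 1  ⊔preds=1  new=1  old=⊥  +wl: 
  step 3. node 2  ⊔preds=⊥  new=1  stable

Least fixpoint reached:
  node 0: 1
  node 1: 1
  node 2: 1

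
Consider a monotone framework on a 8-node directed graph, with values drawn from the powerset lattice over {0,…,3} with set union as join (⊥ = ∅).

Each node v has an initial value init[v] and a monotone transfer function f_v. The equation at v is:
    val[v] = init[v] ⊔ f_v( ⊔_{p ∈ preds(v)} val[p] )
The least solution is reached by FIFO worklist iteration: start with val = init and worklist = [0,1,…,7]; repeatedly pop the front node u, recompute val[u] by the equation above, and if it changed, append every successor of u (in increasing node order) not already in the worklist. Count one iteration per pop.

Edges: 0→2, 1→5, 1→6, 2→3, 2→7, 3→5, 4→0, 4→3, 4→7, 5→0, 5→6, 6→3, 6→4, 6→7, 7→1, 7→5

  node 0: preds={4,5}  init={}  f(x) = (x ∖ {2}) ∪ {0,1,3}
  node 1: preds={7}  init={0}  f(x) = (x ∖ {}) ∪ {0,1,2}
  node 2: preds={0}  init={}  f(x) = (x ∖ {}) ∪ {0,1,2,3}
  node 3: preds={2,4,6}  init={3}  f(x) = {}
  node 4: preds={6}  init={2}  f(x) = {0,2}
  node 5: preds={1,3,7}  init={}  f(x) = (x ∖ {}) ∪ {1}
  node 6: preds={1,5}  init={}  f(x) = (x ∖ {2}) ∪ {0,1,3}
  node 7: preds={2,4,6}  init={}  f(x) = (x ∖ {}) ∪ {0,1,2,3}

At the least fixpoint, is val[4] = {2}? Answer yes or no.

Worklist (14 pops):
  #1 pop 0: in={2} → {0,1,3} (was {}); enqueue []
  #2 pop 1: in={} → {0,1,2} (was {0}); enqueue []
  #3 pop 2: in={0,1,3} → {0,1,2,3} (was {}); enqueue []
  #4 pop 3: in={0,1,2,3} → {3} (no change)
  #5 pop 4: in={} → {0,2} (was {2}); enqueue [0,3]
  #6 pop 5: in={0,1,2,3} → {0,1,2,3} (was {}); enqueue []
  #7 pop 6: in={0,1,2,3} → {0,1,3} (was {}); enqueue [4]
  #8 pop 7: in={0,1,2,3} → {0,1,2,3} (was {}); enqueue [1,5]
  #9 pop 0: in={0,1,2,3} → {0,1,3} (no change)
  #10 pop 3: in={0,1,2,3} → {3} (no change)
  #11 pop 4: in={0,1,3} → {0,2} (no change)
  #12 pop 1: in={0,1,2,3} → {0,1,2,3} (was {0,1,2}); enqueue [6]
  #13 pop 5: in={0,1,2,3} → {0,1,2,3} (no change)
  #14 pop 6: in={0,1,2,3} → {0,1,3} (no change)

Fixpoint:
  val[0] = {0,1,3}
  val[1] = {0,1,2,3}
  val[2] = {0,1,2,3}
  val[3] = {3}
  val[4] = {0,2}
  val[5] = {0,1,2,3}
  val[6] = {0,1,3}
  val[7] = {0,1,2,3}

no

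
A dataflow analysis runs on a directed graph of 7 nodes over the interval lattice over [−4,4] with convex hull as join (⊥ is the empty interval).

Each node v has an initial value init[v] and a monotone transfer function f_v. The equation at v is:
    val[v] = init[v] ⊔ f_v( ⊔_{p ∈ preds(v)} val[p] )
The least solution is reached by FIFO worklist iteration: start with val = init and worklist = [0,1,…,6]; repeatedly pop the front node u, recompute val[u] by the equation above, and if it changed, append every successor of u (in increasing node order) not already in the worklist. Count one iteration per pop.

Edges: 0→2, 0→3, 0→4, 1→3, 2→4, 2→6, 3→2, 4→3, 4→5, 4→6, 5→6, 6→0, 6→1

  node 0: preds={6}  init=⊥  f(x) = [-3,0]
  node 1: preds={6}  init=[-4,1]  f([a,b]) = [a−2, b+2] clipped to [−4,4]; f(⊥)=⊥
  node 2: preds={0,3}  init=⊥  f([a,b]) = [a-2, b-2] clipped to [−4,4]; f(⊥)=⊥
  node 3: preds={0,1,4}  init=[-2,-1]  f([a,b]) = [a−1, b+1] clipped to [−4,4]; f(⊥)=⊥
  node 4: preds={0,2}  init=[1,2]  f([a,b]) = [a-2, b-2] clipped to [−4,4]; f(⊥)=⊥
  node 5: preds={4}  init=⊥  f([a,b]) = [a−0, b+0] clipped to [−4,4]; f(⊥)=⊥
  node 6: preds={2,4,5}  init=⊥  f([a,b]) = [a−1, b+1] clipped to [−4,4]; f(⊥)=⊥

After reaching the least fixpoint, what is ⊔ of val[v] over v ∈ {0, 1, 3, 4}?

Trace (17 dequeues):
  [1] u=0 | in ⊥ | out [-3,0] | prev ⊥ | push {}
  [2] u=1 | in ⊥ | out [-4,1] | ==
  [3] u=2 | in [-3,0] | out [-4,-2] | prev ⊥ | push {}
  [4] u=3 | in [-4,2] | out [-4,3] | prev [-2,-1] | push {2}
  [5] u=4 | in [-4,0] | out [-4,2] | prev [1,2] | push {3}
  [6] u=5 | in [-4,2] | out [-4,2] | prev ⊥ | push {}
  [7] u=6 | in [-4,2] | out [-4,3] | prev ⊥ | push {0,1}
  [8] u=2 | in [-4,3] | out [-4,1] | prev [-4,-2] | push {4,6}
  [9] u=3 | in [-4,2] | out [-4,3] | ==
  [10] u=0 | in [-4,3] | out [-3,0] | ==
  [11] u=1 | in [-4,3] | out [-4,4] | prev [-4,1] | push {3}
  [12] u=4 | in [-4,1] | out [-4,2] | ==
  [13] u=6 | in [-4,2] | out [-4,3] | ==
  [14] u=3 | in [-4,4] | out [-4,4] | prev [-4,3] | push {2}
  [15] u=2 | in [-4,4] | out [-4,2] | prev [-4,1] | push {4,6}
  [16] u=4 | in [-4,2] | out [-4,2] | ==
  [17] u=6 | in [-4,2] | out [-4,3] | ==

Converged values:
  [0] [-3,0]
  [1] [-4,4]
  [2] [-4,2]
  [3] [-4,4]
  [4] [-4,2]
  [5] [-4,2]
  [6] [-4,3]

[-4,4]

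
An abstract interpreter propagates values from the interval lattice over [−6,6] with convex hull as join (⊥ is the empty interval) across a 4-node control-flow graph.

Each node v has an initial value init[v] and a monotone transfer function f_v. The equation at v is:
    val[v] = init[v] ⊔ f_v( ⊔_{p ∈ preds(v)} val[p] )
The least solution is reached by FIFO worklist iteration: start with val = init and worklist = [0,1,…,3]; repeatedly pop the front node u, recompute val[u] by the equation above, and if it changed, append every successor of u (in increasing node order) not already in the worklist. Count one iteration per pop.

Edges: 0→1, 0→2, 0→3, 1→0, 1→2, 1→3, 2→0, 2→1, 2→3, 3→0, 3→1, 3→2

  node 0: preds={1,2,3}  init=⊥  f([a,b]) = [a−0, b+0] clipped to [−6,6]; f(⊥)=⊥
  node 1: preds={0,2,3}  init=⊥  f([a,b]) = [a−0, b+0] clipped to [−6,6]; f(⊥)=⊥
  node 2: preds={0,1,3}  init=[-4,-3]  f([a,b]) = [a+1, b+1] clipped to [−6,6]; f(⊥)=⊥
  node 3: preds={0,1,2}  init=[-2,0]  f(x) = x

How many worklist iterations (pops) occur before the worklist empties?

29

Worklist (29 pops):
  #1 pop 0: in=[-4,0] → [-4,0] (was ⊥); enqueue []
  #2 pop 1: in=[-4,0] → [-4,0] (was ⊥); enqueue [0]
  #3 pop 2: in=[-4,0] → [-4,1] (was [-4,-3]); enqueue [1]
  #4 pop 3: in=[-4,1] → [-4,1] (was [-2,0]); enqueue [2]
  #5 pop 0: in=[-4,1] → [-4,1] (was [-4,0]); enqueue [3]
  #6 pop 1: in=[-4,1] → [-4,1] (was [-4,0]); enqueue [0]
  #7 pop 2: in=[-4,1] → [-4,2] (was [-4,1]); enqueue [1]
  #8 pop 3: in=[-4,2] → [-4,2] (was [-4,1]); enqueue [2]
  #9 pop 0: in=[-4,2] → [-4,2] (was [-4,1]); enqueue [3]
  #10 pop 1: in=[-4,2] → [-4,2] (was [-4,1]); enqueue [0]
  #11 pop 2: in=[-4,2] → [-4,3] (was [-4,2]); enqueue [1]
  #12 pop 3: in=[-4,3] → [-4,3] (was [-4,2]); enqueue [2]
  #13 pop 0: in=[-4,3] → [-4,3] (was [-4,2]); enqueue [3]
  #14 pop 1: in=[-4,3] → [-4,3] (was [-4,2]); enqueue [0]
  #15 pop 2: in=[-4,3] → [-4,4] (was [-4,3]); enqueue [1]
  #16 pop 3: in=[-4,4] → [-4,4] (was [-4,3]); enqueue [2]
  #17 pop 0: in=[-4,4] → [-4,4] (was [-4,3]); enqueue [3]
  #18 pop 1: in=[-4,4] → [-4,4] (was [-4,3]); enqueue [0]
  #19 pop 2: in=[-4,4] → [-4,5] (was [-4,4]); enqueue [1]
  #20 pop 3: in=[-4,5] → [-4,5] (was [-4,4]); enqueue [2]
  #21 pop 0: in=[-4,5] → [-4,5] (was [-4,4]); enqueue [3]
  #22 pop 1: in=[-4,5] → [-4,5] (was [-4,4]); enqueue [0]
  #23 pop 2: in=[-4,5] → [-4,6] (was [-4,5]); enqueue [1]
  #24 pop 3: in=[-4,6] → [-4,6] (was [-4,5]); enqueue [2]
  #25 pop 0: in=[-4,6] → [-4,6] (was [-4,5]); enqueue [3]
  #26 pop 1: in=[-4,6] → [-4,6] (was [-4,5]); enqueue [0]
  #27 pop 2: in=[-4,6] → [-4,6] (no change)
  #28 pop 3: in=[-4,6] → [-4,6] (no change)
  #29 pop 0: in=[-4,6] → [-4,6] (no change)

Fixpoint:
  val[0] = [-4,6]
  val[1] = [-4,6]
  val[2] = [-4,6]
  val[3] = [-4,6]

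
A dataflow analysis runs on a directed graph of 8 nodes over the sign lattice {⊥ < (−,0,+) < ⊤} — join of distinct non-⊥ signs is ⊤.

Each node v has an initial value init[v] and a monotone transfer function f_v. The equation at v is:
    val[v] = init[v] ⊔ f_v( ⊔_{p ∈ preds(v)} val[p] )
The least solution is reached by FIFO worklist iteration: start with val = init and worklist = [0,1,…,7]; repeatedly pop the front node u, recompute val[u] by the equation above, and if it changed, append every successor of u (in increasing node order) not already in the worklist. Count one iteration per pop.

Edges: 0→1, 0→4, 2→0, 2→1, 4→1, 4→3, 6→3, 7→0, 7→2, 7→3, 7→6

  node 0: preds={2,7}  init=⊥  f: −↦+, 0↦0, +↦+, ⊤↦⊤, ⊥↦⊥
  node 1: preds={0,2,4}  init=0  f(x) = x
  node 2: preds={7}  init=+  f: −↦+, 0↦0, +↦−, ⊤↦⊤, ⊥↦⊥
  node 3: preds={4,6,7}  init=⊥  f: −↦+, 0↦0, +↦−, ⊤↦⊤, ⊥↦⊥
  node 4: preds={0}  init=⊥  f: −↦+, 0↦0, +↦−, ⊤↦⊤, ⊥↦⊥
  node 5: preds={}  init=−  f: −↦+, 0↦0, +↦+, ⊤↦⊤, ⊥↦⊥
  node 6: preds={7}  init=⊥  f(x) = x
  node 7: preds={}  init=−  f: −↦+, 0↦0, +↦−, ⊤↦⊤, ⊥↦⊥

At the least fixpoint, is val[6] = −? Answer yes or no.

Trace (10 dequeues):
  [1] u=0 | in ⊤ | out ⊤ | prev ⊥ | push {}
  [2] u=1 | in ⊤ | out ⊤ | prev 0 | push {}
  [3] u=2 | in − | out + | ==
  [4] u=3 | in − | out + | prev ⊥ | push {}
  [5] u=4 | in ⊤ | out ⊤ | prev ⊥ | push {1,3}
  [6] u=5 | in ⊥ | out − | ==
  [7] u=6 | in − | out − | prev ⊥ | push {}
  [8] u=7 | in ⊥ | out − | ==
  [9] u=1 | in ⊤ | out ⊤ | ==
  [10] u=3 | in ⊤ | out ⊤ | prev + | push {}

Converged values:
  [0] ⊤
  [1] ⊤
  [2] +
  [3] ⊤
  [4] ⊤
  [5] −
  [6] −
  [7] −

yes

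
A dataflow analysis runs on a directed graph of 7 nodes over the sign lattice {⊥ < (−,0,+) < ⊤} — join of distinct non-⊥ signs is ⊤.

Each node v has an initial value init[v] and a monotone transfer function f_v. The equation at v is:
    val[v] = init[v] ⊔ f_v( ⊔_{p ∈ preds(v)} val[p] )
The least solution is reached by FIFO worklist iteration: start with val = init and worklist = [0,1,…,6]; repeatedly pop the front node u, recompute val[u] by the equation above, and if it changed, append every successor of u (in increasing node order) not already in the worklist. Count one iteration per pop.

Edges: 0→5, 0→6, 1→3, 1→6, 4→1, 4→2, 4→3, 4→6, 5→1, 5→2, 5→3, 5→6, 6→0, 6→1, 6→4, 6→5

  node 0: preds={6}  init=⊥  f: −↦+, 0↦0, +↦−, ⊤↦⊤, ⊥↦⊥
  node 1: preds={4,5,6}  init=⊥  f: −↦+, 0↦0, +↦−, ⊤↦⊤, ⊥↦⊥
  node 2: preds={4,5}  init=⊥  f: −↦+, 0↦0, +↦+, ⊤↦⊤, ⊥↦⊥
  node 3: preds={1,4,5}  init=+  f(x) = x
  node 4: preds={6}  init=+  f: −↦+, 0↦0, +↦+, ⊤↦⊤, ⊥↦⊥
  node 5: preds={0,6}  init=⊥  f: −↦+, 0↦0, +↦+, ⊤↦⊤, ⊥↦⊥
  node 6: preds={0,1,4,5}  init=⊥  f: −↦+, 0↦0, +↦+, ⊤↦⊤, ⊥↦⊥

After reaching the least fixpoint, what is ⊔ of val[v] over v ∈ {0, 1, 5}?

Worklist (15 pops):
  #1 pop 0: in=⊥ → ⊥ (no change)
  #2 pop 1: in=+ → − (was ⊥); enqueue []
  #3 pop 2: in=+ → + (was ⊥); enqueue []
  #4 pop 3: in=⊤ → ⊤ (was +); enqueue []
  #5 pop 4: in=⊥ → + (no change)
  #6 pop 5: in=⊥ → ⊥ (no change)
  #7 pop 6: in=⊤ → ⊤ (was ⊥); enqueue [0,1,4,5]
  #8 pop 0: in=⊤ → ⊤ (was ⊥); enqueue [6]
  #9 pop 1: in=⊤ → ⊤ (was −); enqueue [3]
  #10 pop 4: in=⊤ → ⊤ (was +); enqueue [1,2]
  #11 pop 5: in=⊤ → ⊤ (was ⊥); enqueue []
  #12 pop 6: in=⊤ → ⊤ (no change)
  #13 pop 3: in=⊤ → ⊤ (no change)
  #14 pop 1: in=⊤ → ⊤ (no change)
  #15 pop 2: in=⊤ → ⊤ (was +); enqueue []

Fixpoint:
  val[0] = ⊤
  val[1] = ⊤
  val[2] = ⊤
  val[3] = ⊤
  val[4] = ⊤
  val[5] = ⊤
  val[6] = ⊤

⊤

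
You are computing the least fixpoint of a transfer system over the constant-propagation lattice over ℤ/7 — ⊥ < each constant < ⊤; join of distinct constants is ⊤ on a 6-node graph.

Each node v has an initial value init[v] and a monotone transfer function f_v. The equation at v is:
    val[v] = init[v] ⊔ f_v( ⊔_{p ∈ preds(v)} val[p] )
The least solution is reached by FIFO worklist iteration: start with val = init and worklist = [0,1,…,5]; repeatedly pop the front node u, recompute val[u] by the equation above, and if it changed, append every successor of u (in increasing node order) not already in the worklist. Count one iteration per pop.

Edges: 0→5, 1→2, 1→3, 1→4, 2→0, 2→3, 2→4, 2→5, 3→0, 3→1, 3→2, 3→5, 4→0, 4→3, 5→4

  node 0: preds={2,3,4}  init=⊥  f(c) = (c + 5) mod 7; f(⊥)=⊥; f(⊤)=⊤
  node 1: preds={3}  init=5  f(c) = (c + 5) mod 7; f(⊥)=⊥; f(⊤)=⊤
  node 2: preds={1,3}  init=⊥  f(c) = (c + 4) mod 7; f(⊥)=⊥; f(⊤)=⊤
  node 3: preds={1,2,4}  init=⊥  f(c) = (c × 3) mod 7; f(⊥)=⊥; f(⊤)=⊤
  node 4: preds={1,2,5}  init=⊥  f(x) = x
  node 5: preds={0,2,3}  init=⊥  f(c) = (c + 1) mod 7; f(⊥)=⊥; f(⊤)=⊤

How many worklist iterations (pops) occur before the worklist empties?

13

Iteration log — 13 steps:
  step 1. node 0  ⊔preds=⊥  new=⊥  stable
  step 2. node 1  ⊔preds=⊥  new=5  stable
  step 3. node 2  ⊔preds=5  new=2  old=⊥  +wl: 0
  step 4. node 3  ⊔preds=⊤  new=⊤  old=⊥  +wl: 1,2
  step 5. node 4  ⊔preds=⊤  new=⊤  old=⊥  +wl: 3
  step 6. node 5  ⊔preds=⊤  new=⊤  old=⊥  +wl: 4
  step 7. node 0  ⊔preds=⊤  new=⊤  old=⊥  +wl: 5
  step 8. node 1  ⊔preds=⊤  new=⊤  old=5  +wl: 
  step 9. node 2  ⊔preds=⊤  new=⊤  old=2  +wl: 0
  step 10. node 3  ⊔preds=⊤  new=⊤  stable
  step 11. node 4  ⊔preds=⊤  new=⊤  stable
  step 12. node 5  ⊔preds=⊤  new=⊤  stable
  step 13. node 0  ⊔preds=⊤  new=⊤  stable

Least fixpoint reached:
  node 0: ⊤
  node 1: ⊤
  node 2: ⊤
  node 3: ⊤
  node 4: ⊤
  node 5: ⊤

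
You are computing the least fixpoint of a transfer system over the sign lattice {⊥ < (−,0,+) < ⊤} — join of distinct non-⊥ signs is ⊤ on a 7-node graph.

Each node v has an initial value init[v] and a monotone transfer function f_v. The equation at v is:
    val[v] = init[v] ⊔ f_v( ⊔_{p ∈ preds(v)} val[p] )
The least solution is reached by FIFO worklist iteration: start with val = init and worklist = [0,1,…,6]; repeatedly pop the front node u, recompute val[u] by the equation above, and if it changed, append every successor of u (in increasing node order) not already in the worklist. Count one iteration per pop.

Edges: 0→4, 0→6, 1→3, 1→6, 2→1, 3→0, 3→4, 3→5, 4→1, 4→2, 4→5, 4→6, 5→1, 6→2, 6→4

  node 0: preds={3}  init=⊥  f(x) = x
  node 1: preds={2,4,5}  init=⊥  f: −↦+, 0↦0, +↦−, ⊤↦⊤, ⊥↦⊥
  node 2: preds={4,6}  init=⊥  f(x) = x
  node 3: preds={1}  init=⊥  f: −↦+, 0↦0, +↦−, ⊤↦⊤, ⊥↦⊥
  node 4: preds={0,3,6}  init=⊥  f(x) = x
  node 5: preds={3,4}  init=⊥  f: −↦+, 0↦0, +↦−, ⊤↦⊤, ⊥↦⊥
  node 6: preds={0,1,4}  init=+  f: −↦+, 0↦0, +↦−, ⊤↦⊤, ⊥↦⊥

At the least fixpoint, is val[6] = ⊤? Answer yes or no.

yes

Iteration log — 19 steps:
  step 1. node 0  ⊔preds=⊥  new=⊥  stable
  step 2. node 1  ⊔preds=⊥  new=⊥  stable
  step 3. node 2  ⊔preds=+  new=+  old=⊥  +wl: 1
  step 4. node 3  ⊔preds=⊥  new=⊥  stable
  step 5. node 4  ⊔preds=+  new=+  old=⊥  +wl: 2
  step 6. node 5  ⊔preds=+  new=−  old=⊥  +wl: 
  step 7. node 6  ⊔preds=+  new=⊤  old=+  +wl: 4
  step 8. node 1  ⊔preds=⊤  new=⊤  old=⊥  +wl: 3,6
  step 9. node 2  ⊔preds=⊤  new=⊤  old=+  +wl: 1
  step 10. node 4  ⊔preds=⊤  new=⊤  old=+  +wl: 2,5
  step 11. node 3  ⊔preds=⊤  new=⊤  old=⊥  +wl: 0,4
  step 12. node 6  ⊔preds=⊤  new=⊤  stable
  step 13. node 1  ⊔preds=⊤  new=⊤  stable
  step 14. node 2  ⊔preds=⊤  new=⊤  stable
  step 15. node 5  ⊔preds=⊤  new=⊤  old=−  +wl: 1
  step 16. node 0  ⊔preds=⊤  new=⊤  old=⊥  +wl: 6
  step 17. node 4  ⊔preds=⊤  new=⊤  stable
  step 18. node 1  ⊔preds=⊤  new=⊤  stable
  step 19. node 6  ⊔preds=⊤  new=⊤  stable

Least fixpoint reached:
  node 0: ⊤
  node 1: ⊤
  node 2: ⊤
  node 3: ⊤
  node 4: ⊤
  node 5: ⊤
  node 6: ⊤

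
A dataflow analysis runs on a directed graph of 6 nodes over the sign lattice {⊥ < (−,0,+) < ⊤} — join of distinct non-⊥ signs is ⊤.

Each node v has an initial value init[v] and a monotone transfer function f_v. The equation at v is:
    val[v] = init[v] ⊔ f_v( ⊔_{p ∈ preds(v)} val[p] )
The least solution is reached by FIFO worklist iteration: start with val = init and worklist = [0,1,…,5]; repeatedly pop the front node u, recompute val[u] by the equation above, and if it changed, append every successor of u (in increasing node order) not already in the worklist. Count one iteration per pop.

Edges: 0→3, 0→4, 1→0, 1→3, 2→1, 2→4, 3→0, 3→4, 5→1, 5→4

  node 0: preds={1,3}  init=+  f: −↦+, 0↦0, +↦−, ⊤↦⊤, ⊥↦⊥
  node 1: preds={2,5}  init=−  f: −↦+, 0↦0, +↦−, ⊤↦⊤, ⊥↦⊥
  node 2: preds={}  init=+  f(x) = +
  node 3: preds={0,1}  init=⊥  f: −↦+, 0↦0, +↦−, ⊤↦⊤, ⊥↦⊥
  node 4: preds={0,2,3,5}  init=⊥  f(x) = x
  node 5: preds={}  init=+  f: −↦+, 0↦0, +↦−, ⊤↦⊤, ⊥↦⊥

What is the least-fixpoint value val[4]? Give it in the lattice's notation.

⊤

Iteration log — 9 steps:
  step 1. node 0  ⊔preds=−  new=+  stable
  step 2. node 1  ⊔preds=+  new=−  stable
  step 3. node 2  ⊔preds=⊥  new=+  stable
  step 4. node 3  ⊔preds=⊤  new=⊤  old=⊥  +wl: 0
  step 5. node 4  ⊔preds=⊤  new=⊤  old=⊥  +wl: 
  step 6. node 5  ⊔preds=⊥  new=+  stable
  step 7. node 0  ⊔preds=⊤  new=⊤  old=+  +wl: 3,4
  step 8. node 3  ⊔preds=⊤  new=⊤  stable
  step 9. node 4  ⊔preds=⊤  new=⊤  stable

Least fixpoint reached:
  node 0: ⊤
  node 1: −
  node 2: +
  node 3: ⊤
  node 4: ⊤
  node 5: +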